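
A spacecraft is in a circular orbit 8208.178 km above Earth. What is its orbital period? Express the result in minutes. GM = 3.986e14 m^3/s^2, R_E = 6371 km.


r = 14579.1780 km = 1.4579178e+07 m
T = 2*pi*sqrt(r^3/mu) = 2*pi*sqrt(3.0988397e+21 / 3.986e14)
T = 17519.0591 s = 291.9843 min

291.9843 minutes


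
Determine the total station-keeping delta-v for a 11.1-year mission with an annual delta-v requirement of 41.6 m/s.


dV = rate * years = 41.6 * 11.1
dV = 461.7600 m/s

461.7600 m/s


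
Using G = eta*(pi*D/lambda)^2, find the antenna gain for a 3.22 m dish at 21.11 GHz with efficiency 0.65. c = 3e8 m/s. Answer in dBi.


lambda = c/f = 3e8 / 2.111e+10 = 0.01421127 m
G = eta*(pi*D/lambda)^2 = 0.65*(pi*3.22/0.01421127)^2
G = 329350.8606 (linear)
G = 10*log10(329350.8606) = 55.1766 dBi

55.1766 dBi


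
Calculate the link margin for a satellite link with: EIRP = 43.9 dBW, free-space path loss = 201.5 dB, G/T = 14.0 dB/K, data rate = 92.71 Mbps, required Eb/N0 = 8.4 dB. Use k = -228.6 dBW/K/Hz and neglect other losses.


C/N0 = EIRP - FSPL + G/T - k = 43.9 - 201.5 + 14.0 - (-228.6)
C/N0 = 85.0000 dB-Hz
R_b = 92.71 Mbps = 9.271e+07 bps -> 10*log10(R_b) = 79.6713 dB-Hz
Eb/N0 = C/N0 - 10*log10(R_b) = 85.0000 - 79.6713 = 5.3287 dB
Margin = Eb/N0 - Eb/N0_req = 5.3287 - 8.4 = -3.0713 dB (negative margin: link does not close)

-3.0713 dB


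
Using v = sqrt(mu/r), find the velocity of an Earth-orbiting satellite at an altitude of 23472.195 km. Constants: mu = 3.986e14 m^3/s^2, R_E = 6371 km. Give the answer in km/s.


r = R_E + alt = 6371.0 + 23472.195 = 29843.1950 km = 2.9843195e+07 m
v = sqrt(mu/r) = sqrt(3.986e14 / 2.9843195e+07) = 3654.6517 m/s = 3.6547 km/s

3.6547 km/s


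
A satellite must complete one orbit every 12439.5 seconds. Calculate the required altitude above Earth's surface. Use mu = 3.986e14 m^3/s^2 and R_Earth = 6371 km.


T = 12439.5 s
r = (mu*T^2/(4*pi^2))^(1/3) = (3.986e14 * 12439.5^2 / (4*pi^2))^(1/3)
r = 1.1603646e+07 m = 11603.6459 km
alt = r - R_E = 11603.6459 - 6371 = 5232.6459 km

5232.6459 km


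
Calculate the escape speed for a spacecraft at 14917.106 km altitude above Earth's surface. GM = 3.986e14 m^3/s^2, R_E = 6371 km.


r = 6371.0 + 14917.106 = 21288.1060 km = 2.1288106e+07 m
v_esc = sqrt(2*mu/r) = sqrt(2*3.986e14 / 2.1288106e+07)
v_esc = 6119.4886 m/s = 6.1195 km/s

6.1195 km/s


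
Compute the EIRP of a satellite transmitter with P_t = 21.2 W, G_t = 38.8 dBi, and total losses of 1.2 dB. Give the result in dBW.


Pt = 21.2 W = 13.2634 dBW
EIRP = Pt_dBW + Gt - losses = 13.2634 + 38.8 - 1.2 = 50.8634 dBW

50.8634 dBW


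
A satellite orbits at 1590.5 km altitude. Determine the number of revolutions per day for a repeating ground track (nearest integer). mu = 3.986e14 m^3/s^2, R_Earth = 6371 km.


r = 7.9615e+06 m
T = 2*pi*sqrt(r^3/mu) = 7069.7421 s = 117.8290 min
revs/day = 1440 / 117.8290 = 12.2211
Rounded: 12 revolutions per day

12 revolutions per day


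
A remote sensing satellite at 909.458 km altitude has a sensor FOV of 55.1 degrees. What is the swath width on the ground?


FOV = 55.1 deg = 0.9616764 rad
swath = 2 * alt * tan(FOV/2) = 2 * 909.458 * tan(0.4808382)
swath = 2 * 909.458 * 0.5216767
swath = 948.8861 km

948.8861 km


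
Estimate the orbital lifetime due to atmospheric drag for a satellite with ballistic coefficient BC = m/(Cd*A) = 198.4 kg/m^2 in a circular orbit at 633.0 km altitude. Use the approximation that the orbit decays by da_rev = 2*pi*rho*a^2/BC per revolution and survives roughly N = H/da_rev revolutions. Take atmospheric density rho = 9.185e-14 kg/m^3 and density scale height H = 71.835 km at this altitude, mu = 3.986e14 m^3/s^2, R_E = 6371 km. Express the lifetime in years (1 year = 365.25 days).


a = R_E + alt = 7004.0000 km = 7.004e+06 m
da_rev = 2*pi*rho*a^2/BC = 2*pi*9.185e-14*(7.004e+06)^2/198.4 = 0.142695289 m per revolution
N = H/da_rev = 71835.0000 m / 0.142695289 m = 503415.3573 revolutions
P = 2*pi*sqrt(a^3/mu) = 5833.5165 s
lifetime = N*P = 503415.3573 * 5833.5165 = 2.9366818e+09 s = 33989.3723 days
years = 33989.3723 / 365.25 = 93.0578 years

93.0578 years


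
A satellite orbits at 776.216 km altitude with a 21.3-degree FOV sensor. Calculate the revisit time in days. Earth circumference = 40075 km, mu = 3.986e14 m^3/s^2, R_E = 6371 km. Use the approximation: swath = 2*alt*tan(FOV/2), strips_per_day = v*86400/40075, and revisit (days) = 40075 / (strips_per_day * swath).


swath = 2*776.216*tan(0.1858776) = 291.9322 km
v = sqrt(mu/r) = 7467.9292 m/s = 7.4679 km/s
strips/day = v*86400/40075 = 7.4679*86400/40075 = 16.1005
coverage/day = strips * swath = 16.1005 * 291.9322 = 4700.2654 km
revisit = 40075 / 4700.2654 = 8.5261 days

8.5261 days


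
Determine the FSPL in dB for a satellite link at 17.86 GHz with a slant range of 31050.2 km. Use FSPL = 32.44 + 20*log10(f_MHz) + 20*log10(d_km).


f = 17.86 GHz = 17860.0000 MHz
d = 31050.2 km
FSPL = 32.44 + 20*log10(17860.0000) + 20*log10(31050.2)
FSPL = 32.44 + 85.0376 + 89.8413
FSPL = 207.3189 dB

207.3189 dB


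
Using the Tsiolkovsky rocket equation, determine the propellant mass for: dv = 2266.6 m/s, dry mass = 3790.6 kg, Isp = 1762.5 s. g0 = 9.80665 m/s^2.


ve = Isp * g0 = 1762.5 * 9.80665 = 17284.220625 m/s
mass ratio = exp(dv/ve) = exp(2266.6/17284.220625) = 1.14012391
m_prop = m_dry * (mr - 1) = 3790.6 * (1.14012391 - 1)
m_prop = 531.1537 kg

531.1537 kg


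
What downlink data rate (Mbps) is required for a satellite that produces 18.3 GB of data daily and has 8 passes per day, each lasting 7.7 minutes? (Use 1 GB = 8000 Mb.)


total contact time = 8 * 7.7 * 60 = 3696.0000 s
data = 18.3 GB = 146400.0000 Mb
rate = 146400.0000 / 3696.0000 = 39.6104 Mbps

39.6104 Mbps


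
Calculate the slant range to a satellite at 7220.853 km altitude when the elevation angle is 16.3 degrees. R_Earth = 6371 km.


h = 7220.853 km, el = 16.3 deg
d = -R_E*sin(el) + sqrt((R_E*sin(el))^2 + 2*R_E*h + h^2)
d = -6371.0000*sin(0.2844887) + sqrt((6371.0000*0.2806667)^2 + 2*6371.0000*7220.853 + 7220.853^2)
d = 10350.4978 km

10350.4978 km


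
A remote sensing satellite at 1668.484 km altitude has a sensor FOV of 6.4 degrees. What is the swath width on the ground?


FOV = 6.4 deg = 0.1117011 rad
swath = 2 * alt * tan(FOV/2) = 2 * 1668.484 * tan(0.05585054)
swath = 2 * 1668.484 * 0.05590868
swath = 186.5655 km

186.5655 km


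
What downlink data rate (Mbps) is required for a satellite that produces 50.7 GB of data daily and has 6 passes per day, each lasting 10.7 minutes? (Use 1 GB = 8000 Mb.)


total contact time = 6 * 10.7 * 60 = 3852.0000 s
data = 50.7 GB = 405600.0000 Mb
rate = 405600.0000 / 3852.0000 = 105.2960 Mbps

105.2960 Mbps


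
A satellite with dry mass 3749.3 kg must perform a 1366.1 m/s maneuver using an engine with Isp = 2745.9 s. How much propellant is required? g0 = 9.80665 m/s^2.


ve = Isp * g0 = 2745.9 * 9.80665 = 26928.080235 m/s
mass ratio = exp(dv/ve) = exp(1366.1/26928.080235) = 1.05204031
m_prop = m_dry * (mr - 1) = 3749.3 * (1.05204031 - 1)
m_prop = 195.1147 kg

195.1147 kg


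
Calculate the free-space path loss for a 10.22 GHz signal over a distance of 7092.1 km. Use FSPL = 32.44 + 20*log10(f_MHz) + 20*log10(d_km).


f = 10.22 GHz = 10220.0000 MHz
d = 7092.1 km
FSPL = 32.44 + 20*log10(10220.0000) + 20*log10(7092.1)
FSPL = 32.44 + 80.1890 + 77.0155
FSPL = 189.6445 dB

189.6445 dB


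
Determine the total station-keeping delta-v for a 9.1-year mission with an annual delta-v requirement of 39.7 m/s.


dV = rate * years = 39.7 * 9.1
dV = 361.2700 m/s

361.2700 m/s


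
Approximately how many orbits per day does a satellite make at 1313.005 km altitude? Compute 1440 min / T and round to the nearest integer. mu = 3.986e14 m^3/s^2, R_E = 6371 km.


r = 7.684005e+06 m
T = 2*pi*sqrt(r^3/mu) = 6703.3621 s = 111.7227 min
revs/day = 1440 / 111.7227 = 12.8891
Rounded: 13 revolutions per day

13 revolutions per day


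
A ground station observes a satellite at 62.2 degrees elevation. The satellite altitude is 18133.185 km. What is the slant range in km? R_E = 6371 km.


h = 18133.185 km, el = 62.2 deg
d = -R_E*sin(el) + sqrt((R_E*sin(el))^2 + 2*R_E*h + h^2)
d = -6371.0000*sin(1.0856) + sqrt((6371.0000*0.884581)^2 + 2*6371.0000*18133.185 + 18133.185^2)
d = 18687.7013 km

18687.7013 km


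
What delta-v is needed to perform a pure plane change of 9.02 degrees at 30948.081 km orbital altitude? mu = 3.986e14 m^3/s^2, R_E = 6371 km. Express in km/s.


r = 37319.0810 km = 3.7319081e+07 m
V = sqrt(mu/r) = 3268.1590 m/s
di = 9.02 deg = 0.1574287 rad
dV = 2*V*sin(di/2) = 2*3268.1590*sin(0.07871435)
dV = 513.9709 m/s = 0.5139709 km/s

0.5140 km/s


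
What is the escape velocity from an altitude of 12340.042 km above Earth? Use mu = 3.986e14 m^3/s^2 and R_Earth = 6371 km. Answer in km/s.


r = 6371.0 + 12340.042 = 18711.0420 km = 1.8711042e+07 m
v_esc = sqrt(2*mu/r) = sqrt(2*3.986e14 / 1.8711042e+07)
v_esc = 6527.3163 m/s = 6.5273 km/s

6.5273 km/s


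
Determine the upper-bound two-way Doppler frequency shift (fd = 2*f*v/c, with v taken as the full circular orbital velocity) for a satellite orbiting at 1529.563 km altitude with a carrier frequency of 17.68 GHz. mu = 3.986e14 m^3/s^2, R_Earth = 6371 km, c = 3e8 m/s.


r = 7.900563e+06 m
v = sqrt(mu/r) = 7102.9642 m/s (worst-case radial velocity)
f = 17.68 GHz = 1.768e+10 Hz
fd = 2*f*v/c = 2*1.768e+10*7102.9642/3.0e+08
fd = 837202.7159 Hz

837202.7159 Hz


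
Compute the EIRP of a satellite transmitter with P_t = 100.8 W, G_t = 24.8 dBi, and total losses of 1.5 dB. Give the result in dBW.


Pt = 100.8 W = 20.0346 dBW
EIRP = Pt_dBW + Gt - losses = 20.0346 + 24.8 - 1.5 = 43.3346 dBW

43.3346 dBW


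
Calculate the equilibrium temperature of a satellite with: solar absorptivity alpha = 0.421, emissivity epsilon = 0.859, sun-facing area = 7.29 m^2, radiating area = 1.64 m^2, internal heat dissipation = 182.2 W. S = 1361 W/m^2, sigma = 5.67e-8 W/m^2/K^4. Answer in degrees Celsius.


Numerator = alpha*S*A_sun + Q_int = 0.421*1361*7.29 + 182.2 = 4359.2315 W
Denominator = eps*sigma*A_rad = 0.859*5.67e-8*1.64 = 7.9876692e-08 W/K^4
T^4 = 5.4574512e+10 K^4
T = 483.3341 K = 210.1841 C

210.1841 degrees Celsius


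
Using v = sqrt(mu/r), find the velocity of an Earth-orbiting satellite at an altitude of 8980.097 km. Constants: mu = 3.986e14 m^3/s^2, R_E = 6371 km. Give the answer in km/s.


r = R_E + alt = 6371.0 + 8980.097 = 15351.0970 km = 1.5351097e+07 m
v = sqrt(mu/r) = sqrt(3.986e14 / 1.5351097e+07) = 5095.6424 m/s = 5.0956 km/s

5.0956 km/s


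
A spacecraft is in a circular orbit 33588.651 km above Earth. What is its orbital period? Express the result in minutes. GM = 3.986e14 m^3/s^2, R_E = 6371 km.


r = 39959.6510 km = 3.9959651e+07 m
T = 2*pi*sqrt(r^3/mu) = 2*pi*sqrt(6.380652e+22 / 3.986e14)
T = 79495.7207 s = 1324.9287 min

1324.9287 minutes


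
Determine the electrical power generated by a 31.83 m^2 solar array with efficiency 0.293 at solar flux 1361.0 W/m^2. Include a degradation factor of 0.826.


P = area * eta * S * degradation
P = 31.83 * 0.293 * 1361.0 * 0.826
P = 10484.3722 W

10484.3722 W


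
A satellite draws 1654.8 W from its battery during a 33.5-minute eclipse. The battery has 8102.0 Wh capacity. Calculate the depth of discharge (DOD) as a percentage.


E_used = P * t / 60 = 1654.8 * 33.5 / 60 = 923.9300 Wh
DOD = E_used / E_total * 100 = 923.9300 / 8102.0 * 100
DOD = 11.4037 %

11.4037 %


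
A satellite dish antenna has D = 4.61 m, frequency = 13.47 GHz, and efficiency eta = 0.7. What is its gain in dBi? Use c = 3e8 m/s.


lambda = c/f = 3e8 / 1.347e+10 = 0.02227171 m
G = eta*(pi*D/lambda)^2 = 0.7*(pi*4.61/0.02227171)^2
G = 296000.4138 (linear)
G = 10*log10(296000.4138) = 54.7129 dBi

54.7129 dBi


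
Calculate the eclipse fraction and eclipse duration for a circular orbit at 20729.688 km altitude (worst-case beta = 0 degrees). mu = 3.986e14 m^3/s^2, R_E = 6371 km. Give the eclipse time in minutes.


r = 27100.6880 km
T = 739.9978 min
Eclipse fraction = arcsin(R_E/r)/pi = arcsin(6371.0000/27100.6880)/pi
= arcsin(0.2350863)/pi = 0.07553727
Eclipse duration = 0.07553727 * 739.9978 = 55.8974 min

55.8974 minutes


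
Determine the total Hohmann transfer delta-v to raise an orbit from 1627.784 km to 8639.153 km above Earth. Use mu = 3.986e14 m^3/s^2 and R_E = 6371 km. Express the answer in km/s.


r1 = 7998.7840 km = 7.998784e+06 m
r2 = 15010.1530 km = 1.5010153e+07 m
dv1 = sqrt(mu/r1)*(sqrt(2*r2/(r1+r2)) - 1) = 1004.1389 m/s
dv2 = sqrt(mu/r2)*(1 - sqrt(2*r1/(r1+r2))) = 856.2937 m/s
total dv = |dv1| + |dv2| = 1004.1389 + 856.2937 = 1860.4326 m/s = 1.8604 km/s

1.8604 km/s


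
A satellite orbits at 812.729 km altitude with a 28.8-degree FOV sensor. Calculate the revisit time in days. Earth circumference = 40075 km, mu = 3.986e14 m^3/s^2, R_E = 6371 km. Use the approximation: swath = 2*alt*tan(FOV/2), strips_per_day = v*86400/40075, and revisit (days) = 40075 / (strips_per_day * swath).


swath = 2*812.729*tan(0.2513274) = 417.3467 km
v = sqrt(mu/r) = 7448.9263 m/s = 7.4489 km/s
strips/day = v*86400/40075 = 7.4489*86400/40075 = 16.0596
coverage/day = strips * swath = 16.0596 * 417.3467 = 6702.4078 km
revisit = 40075 / 6702.4078 = 5.9792 days

5.9792 days


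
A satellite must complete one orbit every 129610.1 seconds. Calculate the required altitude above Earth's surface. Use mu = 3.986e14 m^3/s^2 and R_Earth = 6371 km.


T = 129610.1 s
r = (mu*T^2/(4*pi^2))^(1/3) = (3.986e14 * 129610.1^2 / (4*pi^2))^(1/3)
r = 5.5354349e+07 m = 55354.3493 km
alt = r - R_E = 55354.3493 - 6371 = 48983.3493 km

48983.3493 km


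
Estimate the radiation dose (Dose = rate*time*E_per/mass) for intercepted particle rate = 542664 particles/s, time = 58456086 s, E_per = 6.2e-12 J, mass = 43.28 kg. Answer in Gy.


Total energy deposited = rate * time * E_per
  = 542664 * 58456086 * 6.2e-12 = 196.6765 J
Dose = E_total / mass = 196.6765 / 43.28
Dose = 4.5443 Gy

4.5443 Gy


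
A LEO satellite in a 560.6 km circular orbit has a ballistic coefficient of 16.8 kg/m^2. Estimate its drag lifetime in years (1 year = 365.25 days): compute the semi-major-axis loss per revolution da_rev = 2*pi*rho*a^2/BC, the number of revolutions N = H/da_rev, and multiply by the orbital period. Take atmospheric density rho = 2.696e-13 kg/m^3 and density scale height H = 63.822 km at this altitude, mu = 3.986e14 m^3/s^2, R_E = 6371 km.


a = R_E + alt = 6931.6000 km = 6.9316e+06 m
da_rev = 2*pi*rho*a^2/BC = 2*pi*2.696e-13*(6.9316e+06)^2/16.8 = 4.844595 m per revolution
N = H/da_rev = 63822.0000 m / 4.844595 m = 13173.8571 revolutions
P = 2*pi*sqrt(a^3/mu) = 5743.2995 s
lifetime = N*P = 13173.8571 * 5743.2995 = 7.5661406e+07 s = 875.7107 days
years = 875.7107 / 365.25 = 2.3976 years

2.3976 years


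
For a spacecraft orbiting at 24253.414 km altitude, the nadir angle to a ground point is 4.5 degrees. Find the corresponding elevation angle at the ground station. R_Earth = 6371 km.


r = R_E + alt = 30624.4140 km
Law of sines in the satellite / Earth-center / ground-point triangle:
  sin(nadir)/R_E = sin(90 + el)/r  =>  cos(el) = (r/R_E)*sin(nadir)
cos(el) = (30624.4140 / 6371.0000) * sin(4.5 deg) = 0.3771408
el = arccos(0.3771408) = 67.8433 deg
(Earth-central angle = 90 - nadir - el = 17.6567 deg)

67.8433 degrees


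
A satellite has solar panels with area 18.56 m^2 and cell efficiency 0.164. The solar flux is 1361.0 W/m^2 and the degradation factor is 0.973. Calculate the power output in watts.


P = area * eta * S * degradation
P = 18.56 * 0.164 * 1361.0 * 0.973
P = 4030.8143 W

4030.8143 W


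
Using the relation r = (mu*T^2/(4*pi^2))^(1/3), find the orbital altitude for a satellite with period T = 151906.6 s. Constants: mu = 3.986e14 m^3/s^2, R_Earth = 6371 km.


T = 151906.6 s
r = (mu*T^2/(4*pi^2))^(1/3) = (3.986e14 * 151906.6^2 / (4*pi^2))^(1/3)
r = 6.1533311e+07 m = 61533.3106 km
alt = r - R_E = 61533.3106 - 6371 = 55162.3106 km

55162.3106 km


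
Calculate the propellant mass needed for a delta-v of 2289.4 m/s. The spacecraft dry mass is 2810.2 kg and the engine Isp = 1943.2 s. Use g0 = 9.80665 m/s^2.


ve = Isp * g0 = 1943.2 * 9.80665 = 19056.282280 m/s
mass ratio = exp(dv/ve) = exp(2289.4/19056.282280) = 1.12765342
m_prop = m_dry * (mr - 1) = 2810.2 * (1.12765342 - 1)
m_prop = 358.7317 kg

358.7317 kg


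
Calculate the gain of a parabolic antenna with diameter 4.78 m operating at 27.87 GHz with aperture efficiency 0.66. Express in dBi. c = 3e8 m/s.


lambda = c/f = 3e8 / 2.787e+10 = 0.01076426 m
G = eta*(pi*D/lambda)^2 = 0.66*(pi*4.78/0.01076426)^2
G = 1.2844905e+06 (linear)
G = 10*log10(1.2844905e+06) = 61.0873 dBi

61.0873 dBi


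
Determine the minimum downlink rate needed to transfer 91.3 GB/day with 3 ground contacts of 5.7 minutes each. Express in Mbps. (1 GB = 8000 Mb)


total contact time = 3 * 5.7 * 60 = 1026.0000 s
data = 91.3 GB = 730400.0000 Mb
rate = 730400.0000 / 1026.0000 = 711.8908 Mbps

711.8908 Mbps


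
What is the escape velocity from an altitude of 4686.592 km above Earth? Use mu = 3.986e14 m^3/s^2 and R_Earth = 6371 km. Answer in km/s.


r = 6371.0 + 4686.592 = 11057.5920 km = 1.1057592e+07 m
v_esc = sqrt(2*mu/r) = sqrt(2*3.986e14 / 1.1057592e+07)
v_esc = 8490.8929 m/s = 8.4909 km/s

8.4909 km/s


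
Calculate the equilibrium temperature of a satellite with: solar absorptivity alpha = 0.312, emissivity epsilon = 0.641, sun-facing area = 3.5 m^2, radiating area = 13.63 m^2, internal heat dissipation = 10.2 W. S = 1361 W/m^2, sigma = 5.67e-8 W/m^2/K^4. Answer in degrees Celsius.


Numerator = alpha*S*A_sun + Q_int = 0.312*1361*3.5 + 10.2 = 1496.4120 W
Denominator = eps*sigma*A_rad = 0.641*5.67e-8*13.63 = 4.9537826e-07 W/K^4
T^4 = 3.0207462e+09 K^4
T = 234.4383 K = -38.7117 C

-38.7117 degrees Celsius


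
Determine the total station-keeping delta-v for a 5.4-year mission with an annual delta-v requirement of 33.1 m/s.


dV = rate * years = 33.1 * 5.4
dV = 178.7400 m/s

178.7400 m/s


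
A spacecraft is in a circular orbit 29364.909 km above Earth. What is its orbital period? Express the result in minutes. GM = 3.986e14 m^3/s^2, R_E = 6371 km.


r = 35735.9090 km = 3.5735909e+07 m
T = 2*pi*sqrt(r^3/mu) = 2*pi*sqrt(4.5636728e+22 / 3.986e14)
T = 67230.8298 s = 1120.5138 min

1120.5138 minutes


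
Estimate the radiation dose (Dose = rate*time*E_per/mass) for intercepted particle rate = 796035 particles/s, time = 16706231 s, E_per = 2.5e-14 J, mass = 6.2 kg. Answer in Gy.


Total energy deposited = rate * time * E_per
  = 796035 * 16706231 * 2.5e-14 = 0.3324686 J
Dose = E_total / mass = 0.3324686 / 6.2
Dose = 0.05362397 Gy

0.0536 Gy


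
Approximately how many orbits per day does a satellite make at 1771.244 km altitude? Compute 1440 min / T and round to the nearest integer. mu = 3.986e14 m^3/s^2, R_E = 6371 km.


r = 8.142244e+06 m
T = 2*pi*sqrt(r^3/mu) = 7311.8520 s = 121.8642 min
revs/day = 1440 / 121.8642 = 11.8164
Rounded: 12 revolutions per day

12 revolutions per day


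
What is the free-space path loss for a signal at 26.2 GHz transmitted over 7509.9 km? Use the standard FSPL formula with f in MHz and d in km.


f = 26.2 GHz = 26200.0000 MHz
d = 7509.9 km
FSPL = 32.44 + 20*log10(26200.0000) + 20*log10(7509.9)
FSPL = 32.44 + 88.3660 + 77.5127
FSPL = 198.3187 dB

198.3187 dB


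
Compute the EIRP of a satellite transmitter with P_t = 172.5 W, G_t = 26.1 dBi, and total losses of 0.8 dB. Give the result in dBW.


Pt = 172.5 W = 22.3679 dBW
EIRP = Pt_dBW + Gt - losses = 22.3679 + 26.1 - 0.8 = 47.6679 dBW

47.6679 dBW


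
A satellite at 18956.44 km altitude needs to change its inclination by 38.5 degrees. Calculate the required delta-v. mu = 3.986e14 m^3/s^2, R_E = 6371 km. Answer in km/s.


r = 25327.4400 km = 2.532744e+07 m
V = sqrt(mu/r) = 3967.0986 m/s
di = 38.5 deg = 0.6719518 rad
dV = 2*V*sin(di/2) = 2*3967.0986*sin(0.3359759)
dV = 2615.8306 m/s = 2.6158 km/s

2.6158 km/s


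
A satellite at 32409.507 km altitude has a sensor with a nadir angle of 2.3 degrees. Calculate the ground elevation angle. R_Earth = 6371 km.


r = R_E + alt = 38780.5070 km
Law of sines in the satellite / Earth-center / ground-point triangle:
  sin(nadir)/R_E = sin(90 + el)/r  =>  cos(el) = (r/R_E)*sin(nadir)
cos(el) = (38780.5070 / 6371.0000) * sin(2.3 deg) = 0.2442837
el = arccos(0.2442837) = 75.8605 deg
(Earth-central angle = 90 - nadir - el = 11.8395 deg)

75.8605 degrees


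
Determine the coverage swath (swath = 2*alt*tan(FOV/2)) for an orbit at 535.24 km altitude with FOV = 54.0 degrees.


FOV = 54.0 deg = 0.9424778 rad
swath = 2 * alt * tan(FOV/2) = 2 * 535.24 * tan(0.4712389)
swath = 2 * 535.24 * 0.5095254
swath = 545.4368 km

545.4368 km


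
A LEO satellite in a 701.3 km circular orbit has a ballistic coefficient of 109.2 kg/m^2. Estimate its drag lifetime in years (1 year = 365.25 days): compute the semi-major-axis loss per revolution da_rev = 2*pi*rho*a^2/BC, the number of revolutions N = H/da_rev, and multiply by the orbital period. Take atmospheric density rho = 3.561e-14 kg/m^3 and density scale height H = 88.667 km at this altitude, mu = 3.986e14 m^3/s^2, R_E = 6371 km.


a = R_E + alt = 7072.3000 km = 7.0723e+06 m
da_rev = 2*pi*rho*a^2/BC = 2*pi*3.561e-14*(7.0723e+06)^2/109.2 = 0.102482699 m per revolution
N = H/da_rev = 88667.0000 m / 0.102482699 m = 865189.9408 revolutions
P = 2*pi*sqrt(a^3/mu) = 5919.0531 s
lifetime = N*P = 865189.9408 * 5919.0531 = 5.1211052e+09 s = 59272.0506 days
years = 59272.0506 / 365.25 = 162.2780 years

162.2780 years


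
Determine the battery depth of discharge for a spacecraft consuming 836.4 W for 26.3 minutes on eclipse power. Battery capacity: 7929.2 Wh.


E_used = P * t / 60 = 836.4 * 26.3 / 60 = 366.6220 Wh
DOD = E_used / E_total * 100 = 366.6220 / 7929.2 * 100
DOD = 4.6237 %

4.6237 %


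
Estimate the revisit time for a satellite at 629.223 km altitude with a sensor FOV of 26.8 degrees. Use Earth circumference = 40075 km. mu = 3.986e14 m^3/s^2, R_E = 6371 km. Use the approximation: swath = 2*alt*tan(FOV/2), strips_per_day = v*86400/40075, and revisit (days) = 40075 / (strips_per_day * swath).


swath = 2*629.223*tan(0.2338741) = 299.8041 km
v = sqrt(mu/r) = 7545.9289 m/s = 7.5459 km/s
strips/day = v*86400/40075 = 7.5459*86400/40075 = 16.2687
coverage/day = strips * swath = 16.2687 * 299.8041 = 4877.4242 km
revisit = 40075 / 4877.4242 = 8.2164 days

8.2164 days


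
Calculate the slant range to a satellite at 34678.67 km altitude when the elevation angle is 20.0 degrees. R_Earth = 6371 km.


h = 34678.67 km, el = 20.0 deg
d = -R_E*sin(el) + sqrt((R_E*sin(el))^2 + 2*R_E*h + h^2)
d = -6371.0000*sin(0.3490659) + sqrt((6371.0000*0.3420201)^2 + 2*6371.0000*34678.67 + 34678.67^2)
d = 38431.7500 km

38431.7500 km


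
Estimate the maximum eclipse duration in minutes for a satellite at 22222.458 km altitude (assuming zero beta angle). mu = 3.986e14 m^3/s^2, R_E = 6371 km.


r = 28593.4580 km
T = 801.9735 min
Eclipse fraction = arcsin(R_E/r)/pi = arcsin(6371.0000/28593.4580)/pi
= arcsin(0.2228132)/pi = 0.071524
Eclipse duration = 0.071524 * 801.9735 = 57.3603 min

57.3603 minutes


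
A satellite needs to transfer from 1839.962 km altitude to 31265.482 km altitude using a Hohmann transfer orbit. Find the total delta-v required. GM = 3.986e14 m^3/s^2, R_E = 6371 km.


r1 = 8210.9620 km = 8.210962e+06 m
r2 = 37636.4820 km = 3.7636482e+07 m
dv1 = sqrt(mu/r1)*(sqrt(2*r2/(r1+r2)) - 1) = 1960.1621 m/s
dv2 = sqrt(mu/r2)*(1 - sqrt(2*r1/(r1+r2))) = 1306.6647 m/s
total dv = |dv1| + |dv2| = 1960.1621 + 1306.6647 = 3266.8268 m/s = 3.2668 km/s

3.2668 km/s


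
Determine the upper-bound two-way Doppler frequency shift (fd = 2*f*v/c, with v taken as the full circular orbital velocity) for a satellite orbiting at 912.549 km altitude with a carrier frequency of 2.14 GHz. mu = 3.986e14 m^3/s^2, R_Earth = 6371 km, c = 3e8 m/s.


r = 7.283549e+06 m
v = sqrt(mu/r) = 7397.7070 m/s (worst-case radial velocity)
f = 2.14 GHz = 2.14e+09 Hz
fd = 2*f*v/c = 2*2.14e+09*7397.7070/3.0e+08
fd = 105540.6193 Hz

105540.6193 Hz


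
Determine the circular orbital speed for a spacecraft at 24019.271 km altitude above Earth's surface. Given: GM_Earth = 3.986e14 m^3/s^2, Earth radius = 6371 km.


r = R_E + alt = 6371.0 + 24019.271 = 30390.2710 km = 3.0390271e+07 m
v = sqrt(mu/r) = sqrt(3.986e14 / 3.0390271e+07) = 3621.6073 m/s = 3.6216 km/s

3.6216 km/s


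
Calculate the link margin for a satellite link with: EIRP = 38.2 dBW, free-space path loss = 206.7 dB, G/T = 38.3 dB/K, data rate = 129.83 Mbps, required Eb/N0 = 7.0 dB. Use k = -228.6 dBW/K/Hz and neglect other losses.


C/N0 = EIRP - FSPL + G/T - k = 38.2 - 206.7 + 38.3 - (-228.6)
C/N0 = 98.4000 dB-Hz
R_b = 129.83 Mbps = 1.2983e+08 bps -> 10*log10(R_b) = 81.1338 dB-Hz
Eb/N0 = C/N0 - 10*log10(R_b) = 98.4000 - 81.1338 = 17.2662 dB
Margin = Eb/N0 - Eb/N0_req = 17.2662 - 7.0 = 10.2662 dB (link closes)

10.2662 dB


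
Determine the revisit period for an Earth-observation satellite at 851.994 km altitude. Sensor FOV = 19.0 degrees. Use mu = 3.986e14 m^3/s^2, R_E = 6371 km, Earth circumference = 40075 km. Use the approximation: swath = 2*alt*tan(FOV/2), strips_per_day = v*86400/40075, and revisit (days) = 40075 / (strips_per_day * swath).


swath = 2*851.994*tan(0.1658063) = 285.1498 km
v = sqrt(mu/r) = 7428.6521 m/s = 7.4287 km/s
strips/day = v*86400/40075 = 7.4287*86400/40075 = 16.0159
coverage/day = strips * swath = 16.0159 * 285.1498 = 4566.9189 km
revisit = 40075 / 4566.9189 = 8.7751 days

8.7751 days


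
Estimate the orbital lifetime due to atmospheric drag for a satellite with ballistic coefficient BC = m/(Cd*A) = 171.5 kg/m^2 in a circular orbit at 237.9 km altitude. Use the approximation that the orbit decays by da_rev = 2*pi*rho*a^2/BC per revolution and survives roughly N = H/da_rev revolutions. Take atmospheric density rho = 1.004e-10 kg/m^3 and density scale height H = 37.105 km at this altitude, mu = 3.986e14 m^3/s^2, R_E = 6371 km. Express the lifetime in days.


a = R_E + alt = 6608.9000 km = 6.6089e+06 m
da_rev = 2*pi*rho*a^2/BC = 2*pi*1.004e-10*(6.6089e+06)^2/171.5 = 160.660020 m per revolution
N = H/da_rev = 37105.0000 m / 160.660020 m = 230.9535 revolutions
P = 2*pi*sqrt(a^3/mu) = 5346.9361 s
lifetime = N*P = 230.9535 * 5346.9361 = 1.2348938e+06 s = 14.2928 days

14.2928 days


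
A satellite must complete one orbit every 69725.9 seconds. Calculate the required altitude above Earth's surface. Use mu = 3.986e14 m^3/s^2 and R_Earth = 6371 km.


T = 69725.9 s
r = (mu*T^2/(4*pi^2))^(1/3) = (3.986e14 * 69725.9^2 / (4*pi^2))^(1/3)
r = 3.6614682e+07 m = 36614.6824 km
alt = r - R_E = 36614.6824 - 6371 = 30243.6824 km

30243.6824 km


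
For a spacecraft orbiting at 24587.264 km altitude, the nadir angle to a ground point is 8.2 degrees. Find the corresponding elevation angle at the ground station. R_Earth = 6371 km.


r = R_E + alt = 30958.2640 km
Law of sines in the satellite / Earth-center / ground-point triangle:
  sin(nadir)/R_E = sin(90 + el)/r  =>  cos(el) = (r/R_E)*sin(nadir)
cos(el) = (30958.2640 / 6371.0000) * sin(8.2 deg) = 0.6930692
el = arccos(0.6930692) = 46.1264 deg
(Earth-central angle = 90 - nadir - el = 35.6736 deg)

46.1264 degrees


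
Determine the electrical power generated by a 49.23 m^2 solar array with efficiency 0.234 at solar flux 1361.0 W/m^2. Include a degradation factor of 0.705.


P = area * eta * S * degradation
P = 49.23 * 0.234 * 1361.0 * 0.705
P = 11053.3249 W

11053.3249 W


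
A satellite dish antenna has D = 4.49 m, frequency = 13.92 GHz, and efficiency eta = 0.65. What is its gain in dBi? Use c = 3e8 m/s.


lambda = c/f = 3e8 / 1.392e+10 = 0.02155172 m
G = eta*(pi*D/lambda)^2 = 0.65*(pi*4.49/0.02155172)^2
G = 278446.4884 (linear)
G = 10*log10(278446.4884) = 54.4474 dBi

54.4474 dBi


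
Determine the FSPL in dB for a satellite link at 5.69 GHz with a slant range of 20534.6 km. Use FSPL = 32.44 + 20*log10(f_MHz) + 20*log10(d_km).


f = 5.69 GHz = 5690.0000 MHz
d = 20534.6 km
FSPL = 32.44 + 20*log10(5690.0000) + 20*log10(20534.6)
FSPL = 32.44 + 75.1022 + 86.2497
FSPL = 193.7920 dB

193.7920 dB


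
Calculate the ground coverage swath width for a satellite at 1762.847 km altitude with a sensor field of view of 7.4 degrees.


FOV = 7.4 deg = 0.1291544 rad
swath = 2 * alt * tan(FOV/2) = 2 * 1762.847 * tan(0.06457718)
swath = 2 * 1762.847 * 0.0646671
swath = 227.9964 km

227.9964 km


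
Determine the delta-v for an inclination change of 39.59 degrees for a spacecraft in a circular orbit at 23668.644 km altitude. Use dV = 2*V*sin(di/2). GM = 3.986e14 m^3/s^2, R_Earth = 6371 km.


r = 30039.6440 km = 3.0039644e+07 m
V = sqrt(mu/r) = 3642.6820 m/s
di = 39.59 deg = 0.6909759 rad
dV = 2*V*sin(di/2) = 2*3642.6820*sin(0.3454879)
dV = 2467.2308 m/s = 2.4672 km/s

2.4672 km/s


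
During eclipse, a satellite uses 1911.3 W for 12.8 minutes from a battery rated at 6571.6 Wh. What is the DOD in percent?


E_used = P * t / 60 = 1911.3 * 12.8 / 60 = 407.7440 Wh
DOD = E_used / E_total * 100 = 407.7440 / 6571.6 * 100
DOD = 6.2046 %

6.2046 %


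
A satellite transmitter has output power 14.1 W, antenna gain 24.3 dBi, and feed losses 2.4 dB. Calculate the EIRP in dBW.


Pt = 14.1 W = 11.4922 dBW
EIRP = Pt_dBW + Gt - losses = 11.4922 + 24.3 - 2.4 = 33.3922 dBW

33.3922 dBW


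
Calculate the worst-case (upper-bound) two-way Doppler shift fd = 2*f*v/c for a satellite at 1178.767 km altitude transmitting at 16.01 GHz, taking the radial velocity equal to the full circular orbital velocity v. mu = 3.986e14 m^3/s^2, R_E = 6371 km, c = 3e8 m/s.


r = 7.549767e+06 m
v = sqrt(mu/r) = 7266.1084 m/s (worst-case radial velocity)
f = 16.01 GHz = 1.601e+10 Hz
fd = 2*f*v/c = 2*1.601e+10*7266.1084/3.0e+08
fd = 775535.9703 Hz

775535.9703 Hz


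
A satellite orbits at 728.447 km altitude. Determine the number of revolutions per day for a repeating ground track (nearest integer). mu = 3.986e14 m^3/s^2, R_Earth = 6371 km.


r = 7.099447e+06 m
T = 2*pi*sqrt(r^3/mu) = 5953.1661 s = 99.2194 min
revs/day = 1440 / 99.2194 = 14.5133
Rounded: 15 revolutions per day

15 revolutions per day


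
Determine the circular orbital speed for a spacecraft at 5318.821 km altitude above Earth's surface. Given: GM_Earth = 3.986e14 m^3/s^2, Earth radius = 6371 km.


r = R_E + alt = 6371.0 + 5318.821 = 11689.8210 km = 1.1689821e+07 m
v = sqrt(mu/r) = sqrt(3.986e14 / 1.1689821e+07) = 5839.3528 m/s = 5.8394 km/s

5.8394 km/s


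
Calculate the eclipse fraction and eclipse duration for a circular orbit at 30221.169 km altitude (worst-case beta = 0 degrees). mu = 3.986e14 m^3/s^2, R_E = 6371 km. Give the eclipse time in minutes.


r = 36592.1690 km
T = 1161.0267 min
Eclipse fraction = arcsin(R_E/r)/pi = arcsin(6371.0000/36592.1690)/pi
= arcsin(0.1741083)/pi = 0.05570428
Eclipse duration = 0.05570428 * 1161.0267 = 64.6742 min

64.6742 minutes


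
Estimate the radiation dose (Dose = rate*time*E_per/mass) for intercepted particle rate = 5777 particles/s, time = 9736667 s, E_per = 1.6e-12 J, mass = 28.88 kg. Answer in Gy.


Total energy deposited = rate * time * E_per
  = 5777 * 9736667 * 1.6e-12 = 0.08999796 J
Dose = E_total / mass = 0.08999796 / 28.88
Dose = 0.003116273 Gy

0.0031 Gy


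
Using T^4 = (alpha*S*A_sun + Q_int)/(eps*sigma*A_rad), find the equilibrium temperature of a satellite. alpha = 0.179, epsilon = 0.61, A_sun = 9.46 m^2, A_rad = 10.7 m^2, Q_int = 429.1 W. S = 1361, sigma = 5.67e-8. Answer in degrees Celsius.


Numerator = alpha*S*A_sun + Q_int = 0.179*1361*9.46 + 429.1 = 2733.7357 W
Denominator = eps*sigma*A_rad = 0.61*5.67e-8*10.7 = 3.700809e-07 W/K^4
T^4 = 7.3868598e+09 K^4
T = 293.1669 K = 20.0169 C

20.0169 degrees Celsius


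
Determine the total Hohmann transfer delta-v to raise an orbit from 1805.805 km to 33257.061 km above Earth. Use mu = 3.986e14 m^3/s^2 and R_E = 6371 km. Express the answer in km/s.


r1 = 8176.8050 km = 8.176805e+06 m
r2 = 39628.0610 km = 3.9628061e+07 m
dv1 = sqrt(mu/r1)*(sqrt(2*r2/(r1+r2)) - 1) = 2007.9966 m/s
dv2 = sqrt(mu/r2)*(1 - sqrt(2*r1/(r1+r2))) = 1316.5437 m/s
total dv = |dv1| + |dv2| = 2007.9966 + 1316.5437 = 3324.5402 m/s = 3.3245 km/s

3.3245 km/s


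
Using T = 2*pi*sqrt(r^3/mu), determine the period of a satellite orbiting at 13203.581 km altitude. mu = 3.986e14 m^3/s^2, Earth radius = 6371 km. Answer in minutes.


r = 19574.5810 km = 1.9574581e+07 m
T = 2*pi*sqrt(r^3/mu) = 2*pi*sqrt(7.5002791e+21 / 3.986e14)
T = 27255.2351 s = 454.2539 min

454.2539 minutes


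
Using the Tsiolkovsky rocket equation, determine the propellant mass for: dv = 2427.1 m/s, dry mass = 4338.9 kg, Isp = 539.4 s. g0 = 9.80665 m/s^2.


ve = Isp * g0 = 539.4 * 9.80665 = 5289.707010 m/s
mass ratio = exp(dv/ve) = exp(2427.1/5289.707010) = 1.58222880
m_prop = m_dry * (mr - 1) = 4338.9 * (1.58222880 - 1)
m_prop = 2526.2325 kg

2526.2325 kg


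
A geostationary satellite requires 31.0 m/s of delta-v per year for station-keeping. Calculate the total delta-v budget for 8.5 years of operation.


dV = rate * years = 31.0 * 8.5
dV = 263.5000 m/s

263.5000 m/s


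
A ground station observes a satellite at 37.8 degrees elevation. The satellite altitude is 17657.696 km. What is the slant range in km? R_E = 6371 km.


h = 17657.696 km, el = 37.8 deg
d = -R_E*sin(el) + sqrt((R_E*sin(el))^2 + 2*R_E*h + h^2)
d = -6371.0000*sin(0.6597345) + sqrt((6371.0000*0.6129071)^2 + 2*6371.0000*17657.696 + 17657.696^2)
d = 19590.6218 km

19590.6218 km


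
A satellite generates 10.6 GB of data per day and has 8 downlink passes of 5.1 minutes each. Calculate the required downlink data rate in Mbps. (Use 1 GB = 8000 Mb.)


total contact time = 8 * 5.1 * 60 = 2448.0000 s
data = 10.6 GB = 84800.0000 Mb
rate = 84800.0000 / 2448.0000 = 34.6405 Mbps

34.6405 Mbps


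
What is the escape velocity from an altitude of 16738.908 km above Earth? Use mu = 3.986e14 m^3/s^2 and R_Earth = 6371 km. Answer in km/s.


r = 6371.0 + 16738.908 = 23109.9080 km = 2.3109908e+07 m
v_esc = sqrt(2*mu/r) = sqrt(2*3.986e14 / 2.3109908e+07)
v_esc = 5873.3318 m/s = 5.8733 km/s

5.8733 km/s


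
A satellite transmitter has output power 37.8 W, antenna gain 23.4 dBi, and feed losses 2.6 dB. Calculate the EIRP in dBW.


Pt = 37.8 W = 15.7749 dBW
EIRP = Pt_dBW + Gt - losses = 15.7749 + 23.4 - 2.6 = 36.5749 dBW

36.5749 dBW


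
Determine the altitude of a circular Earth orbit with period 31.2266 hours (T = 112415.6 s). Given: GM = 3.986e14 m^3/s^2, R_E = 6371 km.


T = 112415.6 s
r = (mu*T^2/(4*pi^2))^(1/3) = (3.986e14 * 112415.6^2 / (4*pi^2))^(1/3)
r = 5.034352e+07 m = 50343.5196 km
alt = r - R_E = 50343.5196 - 6371 = 43972.5196 km

43972.5196 km


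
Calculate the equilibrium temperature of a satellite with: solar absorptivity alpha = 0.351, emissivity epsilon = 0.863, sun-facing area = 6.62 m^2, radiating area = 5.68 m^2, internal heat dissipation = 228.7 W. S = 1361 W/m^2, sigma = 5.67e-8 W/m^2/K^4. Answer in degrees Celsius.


Numerator = alpha*S*A_sun + Q_int = 0.351*1361*6.62 + 228.7 = 3391.1468 W
Denominator = eps*sigma*A_rad = 0.863*5.67e-8*5.68 = 2.7793433e-07 W/K^4
T^4 = 1.2201252e+10 K^4
T = 332.3541 K = 59.2041 C

59.2041 degrees Celsius


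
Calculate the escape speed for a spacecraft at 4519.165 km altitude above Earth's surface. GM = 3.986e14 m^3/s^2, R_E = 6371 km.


r = 6371.0 + 4519.165 = 10890.1650 km = 1.0890165e+07 m
v_esc = sqrt(2*mu/r) = sqrt(2*3.986e14 / 1.0890165e+07)
v_esc = 8555.9141 m/s = 8.5559 km/s

8.5559 km/s


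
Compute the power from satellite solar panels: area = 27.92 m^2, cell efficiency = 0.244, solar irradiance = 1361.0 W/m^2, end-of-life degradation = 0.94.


P = area * eta * S * degradation
P = 27.92 * 0.244 * 1361.0 * 0.94
P = 8715.4782 W

8715.4782 W


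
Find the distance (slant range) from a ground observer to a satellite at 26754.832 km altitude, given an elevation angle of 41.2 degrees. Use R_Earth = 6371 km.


h = 26754.832 km, el = 41.2 deg
d = -R_E*sin(el) + sqrt((R_E*sin(el))^2 + 2*R_E*h + h^2)
d = -6371.0000*sin(0.7190757) + sqrt((6371.0000*0.6586895)^2 + 2*6371.0000*26754.832 + 26754.832^2)
d = 28580.6432 km

28580.6432 km


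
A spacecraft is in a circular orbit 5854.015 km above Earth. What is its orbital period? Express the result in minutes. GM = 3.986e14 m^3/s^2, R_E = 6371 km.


r = 12225.0150 km = 1.2225015e+07 m
T = 2*pi*sqrt(r^3/mu) = 2*pi*sqrt(1.8270406e+21 / 3.986e14)
T = 13451.9524 s = 224.1992 min

224.1992 minutes


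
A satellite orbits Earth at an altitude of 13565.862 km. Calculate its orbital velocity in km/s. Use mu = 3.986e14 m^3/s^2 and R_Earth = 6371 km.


r = R_E + alt = 6371.0 + 13565.862 = 19936.8620 km = 1.9936862e+07 m
v = sqrt(mu/r) = sqrt(3.986e14 / 1.9936862e+07) = 4471.3663 m/s = 4.4714 km/s

4.4714 km/s


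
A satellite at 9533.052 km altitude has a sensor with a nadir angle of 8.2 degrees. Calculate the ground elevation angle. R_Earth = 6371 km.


r = R_E + alt = 15904.0520 km
Law of sines in the satellite / Earth-center / ground-point triangle:
  sin(nadir)/R_E = sin(90 + el)/r  =>  cos(el) = (r/R_E)*sin(nadir)
cos(el) = (15904.0520 / 6371.0000) * sin(8.2 deg) = 0.3560474
el = arccos(0.3560474) = 69.1423 deg
(Earth-central angle = 90 - nadir - el = 12.6577 deg)

69.1423 degrees


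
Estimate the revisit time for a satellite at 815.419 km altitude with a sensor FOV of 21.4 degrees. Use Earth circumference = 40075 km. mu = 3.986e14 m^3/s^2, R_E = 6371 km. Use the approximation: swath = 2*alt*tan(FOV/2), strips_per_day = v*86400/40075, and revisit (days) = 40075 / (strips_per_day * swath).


swath = 2*815.419*tan(0.1867502) = 308.1500 km
v = sqrt(mu/r) = 7447.5320 m/s = 7.4475 km/s
strips/day = v*86400/40075 = 7.4475*86400/40075 = 16.0566
coverage/day = strips * swath = 16.0566 * 308.1500 = 4947.8306 km
revisit = 40075 / 4947.8306 = 8.0995 days

8.0995 days


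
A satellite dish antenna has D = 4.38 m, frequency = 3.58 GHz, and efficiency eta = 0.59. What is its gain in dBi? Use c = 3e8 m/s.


lambda = c/f = 3e8 / 3.58e+09 = 0.08379888 m
G = eta*(pi*D/lambda)^2 = 0.59*(pi*4.38/0.08379888)^2
G = 15908.2908 (linear)
G = 10*log10(15908.2908) = 42.0162 dBi

42.0162 dBi


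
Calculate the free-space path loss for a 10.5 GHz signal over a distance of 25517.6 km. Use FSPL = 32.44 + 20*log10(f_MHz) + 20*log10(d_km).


f = 10.5 GHz = 10500.0000 MHz
d = 25517.6 km
FSPL = 32.44 + 20*log10(10500.0000) + 20*log10(25517.6)
FSPL = 32.44 + 80.4238 + 88.1368
FSPL = 201.0006 dB

201.0006 dB


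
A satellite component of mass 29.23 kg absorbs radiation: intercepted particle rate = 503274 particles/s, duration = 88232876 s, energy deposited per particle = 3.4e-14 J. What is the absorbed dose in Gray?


Total energy deposited = rate * time * E_per
  = 503274 * 88232876 * 3.4e-14 = 1.5098 J
Dose = E_total / mass = 1.5098 / 29.23
Dose = 0.05165175 Gy

0.0517 Gy


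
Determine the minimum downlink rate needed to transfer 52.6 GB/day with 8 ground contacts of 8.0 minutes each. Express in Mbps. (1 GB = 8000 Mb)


total contact time = 8 * 8.0 * 60 = 3840.0000 s
data = 52.6 GB = 420800.0000 Mb
rate = 420800.0000 / 3840.0000 = 109.5833 Mbps

109.5833 Mbps


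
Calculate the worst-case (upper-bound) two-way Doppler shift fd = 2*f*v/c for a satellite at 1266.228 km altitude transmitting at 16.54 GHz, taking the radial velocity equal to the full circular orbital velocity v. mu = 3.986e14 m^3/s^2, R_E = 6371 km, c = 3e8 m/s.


r = 7.637228e+06 m
v = sqrt(mu/r) = 7224.3831 m/s (worst-case radial velocity)
f = 16.54 GHz = 1.654e+10 Hz
fd = 2*f*v/c = 2*1.654e+10*7224.3831/3.0e+08
fd = 796608.6452 Hz

796608.6452 Hz


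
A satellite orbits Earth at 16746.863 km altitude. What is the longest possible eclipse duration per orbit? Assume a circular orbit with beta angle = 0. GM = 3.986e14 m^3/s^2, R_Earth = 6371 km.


r = 23117.8630 km
T = 583.0174 min
Eclipse fraction = arcsin(R_E/r)/pi = arcsin(6371.0000/23117.8630)/pi
= arcsin(0.2755878)/pi = 0.08887246
Eclipse duration = 0.08887246 * 583.0174 = 51.8142 min

51.8142 minutes
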